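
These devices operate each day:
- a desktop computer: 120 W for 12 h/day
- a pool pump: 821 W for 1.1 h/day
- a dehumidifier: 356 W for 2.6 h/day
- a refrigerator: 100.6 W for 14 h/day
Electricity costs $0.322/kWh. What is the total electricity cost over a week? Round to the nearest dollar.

$11

desktop computer: 120 W × 12 h × 7 d = 10,080 Wh = 10.08 kWh
pool pump: 821 W × 1.1 h × 7 d = 6,322 Wh = 6.322 kWh
dehumidifier: 356 W × 2.6 h × 7 d = 6,479 Wh = 6.479 kWh
refrigerator: 100.6 W × 14 h × 7 d = 9,859 Wh = 9.859 kWh
Total energy = 10.08 + 6.322 + 6.479 + 9.859 = 32.74 kWh
Cost = 32.74 kWh × $0.322 = $10.54 ≈ $11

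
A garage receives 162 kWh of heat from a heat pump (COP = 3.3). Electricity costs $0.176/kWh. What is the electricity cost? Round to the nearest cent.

Electrical input = 162 kWh / 3.3 = 49.09 kWh
Cost = 49.09 × $0.176/kWh = $8.64

$8.64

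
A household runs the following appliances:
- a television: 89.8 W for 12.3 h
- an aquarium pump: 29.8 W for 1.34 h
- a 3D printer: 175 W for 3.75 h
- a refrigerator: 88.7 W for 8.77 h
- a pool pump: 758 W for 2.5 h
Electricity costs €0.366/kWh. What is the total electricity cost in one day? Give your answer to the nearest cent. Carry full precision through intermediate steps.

€1.64

television: 89.8 W × 12.3 h = 1,105 Wh = 1.105 kWh
aquarium pump: 29.8 W × 1.34 h = 40 Wh = 0.03993 kWh
3D printer: 175 W × 3.75 h = 656 Wh = 0.6562 kWh
refrigerator: 88.7 W × 8.77 h = 778 Wh = 0.7779 kWh
pool pump: 758 W × 2.5 h = 1,895 Wh = 1.895 kWh
Total energy = 1.105 + 0.03993 + 0.6562 + 0.7779 + 1.895 = 4.474 kWh
Cost = 4.474 kWh × €0.366 = €1.64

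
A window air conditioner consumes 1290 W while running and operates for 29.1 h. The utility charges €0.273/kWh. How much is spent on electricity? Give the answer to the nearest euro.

€10

Energy = 1290 W × 29.1 h = 37,539 Wh = 37.54 kWh
Cost = 37.54 kWh × €0.273/kWh = €10.25 ≈ €10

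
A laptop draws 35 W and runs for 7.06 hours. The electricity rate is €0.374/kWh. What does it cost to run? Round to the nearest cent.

€0.09

Energy = 35 W × 7.06 h = 247 Wh = 0.2471 kWh
Cost = 0.2471 kWh × €0.374/kWh = €0.09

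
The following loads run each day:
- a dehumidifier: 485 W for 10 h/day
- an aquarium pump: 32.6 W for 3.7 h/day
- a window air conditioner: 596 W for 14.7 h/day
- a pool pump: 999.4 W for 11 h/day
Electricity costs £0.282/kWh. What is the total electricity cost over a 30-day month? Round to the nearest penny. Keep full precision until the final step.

dehumidifier: 485 W × 10 h × 30 d = 145,500 Wh = 145.5 kWh
aquarium pump: 32.6 W × 3.7 h × 30 d = 3,619 Wh = 3.619 kWh
window air conditioner: 596 W × 14.7 h × 30 d = 262,836 Wh = 262.8 kWh
pool pump: 999.4 W × 11 h × 30 d = 329,802 Wh = 329.8 kWh
Total energy = 145.5 + 3.619 + 262.8 + 329.8 = 741.8 kWh
Cost = 741.8 kWh × £0.282 = £209.18

£209.18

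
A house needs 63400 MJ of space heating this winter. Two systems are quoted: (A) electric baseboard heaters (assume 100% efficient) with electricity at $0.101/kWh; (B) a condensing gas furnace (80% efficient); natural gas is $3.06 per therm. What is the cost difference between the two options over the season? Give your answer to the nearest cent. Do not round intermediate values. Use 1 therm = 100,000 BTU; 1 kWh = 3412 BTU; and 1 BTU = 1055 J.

$519.74

Heat load = 63400 MJ = 63,400,000,000 J / 1055 = 60,094,787 BTU
Gas: input = 60,094,787 / 0.80 = 75,118,483 BTU = 751.2 therm → 751.2 × $3.06 = $2,298.63
Electric: 60,094,787 BTU / 3412 = 17,610 kWh → × $0.101 = $1,778.89
Difference = |$2,298.63 − $1,778.89| = $519.74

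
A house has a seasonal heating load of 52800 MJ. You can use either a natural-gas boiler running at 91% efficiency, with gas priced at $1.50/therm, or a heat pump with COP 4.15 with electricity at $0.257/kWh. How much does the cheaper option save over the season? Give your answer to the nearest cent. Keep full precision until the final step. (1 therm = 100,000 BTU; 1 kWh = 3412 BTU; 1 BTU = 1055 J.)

$83.40

Heat load = 52800 MJ = 52,800,000,000 J / 1055 = 50,047,393 BTU
Gas: input = 50,047,393 / 0.910 = 54,997,136 BTU = 550 therm → 550 × $1.50 = $824.96
Heat pump: 50,047,393 BTU / 3412 = 14,670 kWh heat; / 4.15 = 3,534 kWh in → × $0.257 = $908.36
Difference = |$824.96 − $908.36| = $83.40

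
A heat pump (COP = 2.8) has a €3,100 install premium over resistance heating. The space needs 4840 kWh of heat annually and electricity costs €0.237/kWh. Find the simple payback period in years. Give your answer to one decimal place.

4.2 years

Resistance: 4840 kWh × €0.237 = €1,147.08/yr
Heat pump: 4840 / 2.8 = 1729 kWh in → × €0.237 = €409.67/yr
Annual savings = €737.41
Payback = €3,100 / €737.41 = 4.2 years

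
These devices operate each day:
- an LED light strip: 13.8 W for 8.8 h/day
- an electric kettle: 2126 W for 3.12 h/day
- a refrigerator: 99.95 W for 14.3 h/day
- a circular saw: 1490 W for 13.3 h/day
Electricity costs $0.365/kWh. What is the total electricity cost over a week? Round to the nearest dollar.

$72

LED light strip: 13.8 W × 8.8 h × 7 d = 850 Wh = 0.8501 kWh
electric kettle: 2126 W × 3.12 h × 7 d = 46,432 Wh = 46.43 kWh
refrigerator: 99.95 W × 14.3 h × 7 d = 10,005 Wh = 10 kWh
circular saw: 1490 W × 13.3 h × 7 d = 138,719 Wh = 138.7 kWh
Total energy = 0.8501 + 46.43 + 10 + 138.7 = 196 kWh
Cost = 196 kWh × $0.365 = $71.54 ≈ $72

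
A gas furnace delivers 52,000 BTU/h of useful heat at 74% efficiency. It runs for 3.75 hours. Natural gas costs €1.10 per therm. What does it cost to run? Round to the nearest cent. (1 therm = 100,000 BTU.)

Heat delivered = 52,000 BTU/h × 3.75 h = 195,000 BTU
Gas input = 195,000 / 0.74 = 263,514 BTU
= 263,514 / 100,000 = 2.635 therm
Cost = 2.635 × €1.10/therm = €2.90

€2.90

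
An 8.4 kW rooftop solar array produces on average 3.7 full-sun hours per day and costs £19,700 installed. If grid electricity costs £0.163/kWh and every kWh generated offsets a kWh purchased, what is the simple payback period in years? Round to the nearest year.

11 years

Daily generation = 8.4 kW × 3.7 h = 31.08 kWh
Annual generation = 31.08 × 365 = 11344 kWh
Annual savings = 11344 × £0.163 = £1,849.10
Payback = £19,700 / £1,849.10 = 10.7 years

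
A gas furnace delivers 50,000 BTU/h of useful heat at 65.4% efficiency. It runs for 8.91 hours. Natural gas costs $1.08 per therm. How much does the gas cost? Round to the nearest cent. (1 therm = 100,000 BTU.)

Heat delivered = 50,000 BTU/h × 8.91 h = 445,500 BTU
Gas input = 445,500 / 0.654 = 681,193 BTU
= 681,193 / 100,000 = 6.812 therm
Cost = 6.812 × $1.08/therm = $7.36

$7.36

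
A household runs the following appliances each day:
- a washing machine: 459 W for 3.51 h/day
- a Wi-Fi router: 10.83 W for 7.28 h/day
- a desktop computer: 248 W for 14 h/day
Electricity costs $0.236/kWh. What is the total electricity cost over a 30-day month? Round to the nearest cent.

$36.55

washing machine: 459 W × 3.51 h × 30 d = 48,333 Wh = 48.33 kWh
Wi-Fi router: 10.83 W × 7.28 h × 30 d = 2,365 Wh = 2.365 kWh
desktop computer: 248 W × 14 h × 30 d = 104,160 Wh = 104.2 kWh
Total energy = 48.33 + 2.365 + 104.2 = 154.9 kWh
Cost = 154.9 kWh × $0.236 = $36.55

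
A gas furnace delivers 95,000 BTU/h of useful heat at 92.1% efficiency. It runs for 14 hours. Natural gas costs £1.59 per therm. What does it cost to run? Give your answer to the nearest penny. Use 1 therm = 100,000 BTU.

£22.96

Heat delivered = 95,000 BTU/h × 14 h = 1,330,000 BTU
Gas input = 1,330,000 / 0.921 = 1,444,083 BTU
= 1,444,083 / 100,000 = 14.44 therm
Cost = 14.44 × £1.59/therm = £22.96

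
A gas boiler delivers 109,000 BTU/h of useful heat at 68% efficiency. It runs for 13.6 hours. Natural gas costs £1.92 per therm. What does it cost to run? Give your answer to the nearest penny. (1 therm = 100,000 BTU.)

£41.86

Heat delivered = 109,000 BTU/h × 13.6 h = 1,482,400 BTU
Gas input = 1,482,400 / 0.68 = 2,180,000 BTU
= 2,180,000 / 100,000 = 21.8 therm
Cost = 21.8 × £1.92/therm = £41.86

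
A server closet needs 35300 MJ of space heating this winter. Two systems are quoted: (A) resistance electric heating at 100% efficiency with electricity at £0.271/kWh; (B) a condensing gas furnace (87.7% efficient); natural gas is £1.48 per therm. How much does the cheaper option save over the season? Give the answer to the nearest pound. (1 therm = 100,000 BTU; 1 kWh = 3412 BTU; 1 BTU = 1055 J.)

£2093

Heat load = 35300 MJ = 35,300,000,000 J / 1055 = 33,459,716 BTU
Gas: input = 33,459,716 / 0.877 = 38,152,469 BTU = 381.5 therm → 381.5 × £1.48 = £564.66
Electric: 33,459,716 BTU / 3412 = 9,806 kWh → × £0.271 = £2,657.56
Difference = |£564.66 − £2,657.56| = £2,092.90 ≈ £2093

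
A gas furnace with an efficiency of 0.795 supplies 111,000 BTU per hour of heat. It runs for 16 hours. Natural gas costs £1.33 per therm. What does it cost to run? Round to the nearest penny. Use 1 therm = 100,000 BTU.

£29.71

Heat delivered = 111,000 BTU/h × 16 h = 1,776,000 BTU
Gas input = 1,776,000 / 0.795 = 2,233,962 BTU
= 2,233,962 / 100,000 = 22.34 therm
Cost = 22.34 × £1.33/therm = £29.71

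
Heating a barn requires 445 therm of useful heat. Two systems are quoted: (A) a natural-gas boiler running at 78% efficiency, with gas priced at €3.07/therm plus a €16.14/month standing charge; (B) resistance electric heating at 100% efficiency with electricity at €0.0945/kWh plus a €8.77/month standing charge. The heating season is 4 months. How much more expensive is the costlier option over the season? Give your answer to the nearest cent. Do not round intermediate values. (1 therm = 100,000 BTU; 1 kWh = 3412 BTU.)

€548.47

Heat load = 445 therm × 100,000 = 44,500,000 BTU
Gas: input = 44,500,000 / 0.78 = 57,051,282 BTU = 570.5 therm → 570.5 × €3.07 = €1,751.47; + 4 × €16.14 standing = €1,816.03
Electric: 44,500,000 BTU / 3412 = 13,040 kWh → × €0.0945 = €1,232.49; + 4 × €8.77 standing = €1,267.57
Difference = |€1,816.03 − €1,267.57| = €548.47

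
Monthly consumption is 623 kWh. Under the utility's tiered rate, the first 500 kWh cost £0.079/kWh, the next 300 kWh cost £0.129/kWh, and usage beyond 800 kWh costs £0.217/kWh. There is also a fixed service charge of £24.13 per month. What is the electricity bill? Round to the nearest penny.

First 500 kWh × £0.079 = £39.50
Next 123 kWh × £0.129 = £15.87
Remaining tier: 0 kWh (not reached)
Energy charge = £55.37; + service £24.13 = £79.50

£79.50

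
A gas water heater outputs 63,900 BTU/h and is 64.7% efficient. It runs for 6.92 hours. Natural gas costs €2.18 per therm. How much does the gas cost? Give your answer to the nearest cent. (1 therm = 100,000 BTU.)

Heat delivered = 63,900 BTU/h × 6.92 h = 442,188 BTU
Gas input = 442,188 / 0.647 = 683,444 BTU
= 683,444 / 100,000 = 6.834 therm
Cost = 6.834 × €2.18/therm = €14.90

€14.90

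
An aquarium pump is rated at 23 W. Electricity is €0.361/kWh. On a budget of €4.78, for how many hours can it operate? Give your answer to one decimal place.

Energy budget = €4.78 / €0.361 per kWh = 13.24 kWh = 13,241 Wh
Runtime = 13,241 Wh / 23 W = 575.7 h

575.7 h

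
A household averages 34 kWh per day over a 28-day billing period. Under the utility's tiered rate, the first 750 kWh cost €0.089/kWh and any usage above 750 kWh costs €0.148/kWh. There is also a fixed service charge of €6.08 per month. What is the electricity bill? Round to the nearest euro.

Usage = 34 kWh/day × 28 days = 952 kWh
First 750 kWh × €0.089 = €66.75
Remaining 202 kWh × €0.148 = €29.90
Energy charge = €96.65; + service €6.08 = €102.73 ≈ €103

€103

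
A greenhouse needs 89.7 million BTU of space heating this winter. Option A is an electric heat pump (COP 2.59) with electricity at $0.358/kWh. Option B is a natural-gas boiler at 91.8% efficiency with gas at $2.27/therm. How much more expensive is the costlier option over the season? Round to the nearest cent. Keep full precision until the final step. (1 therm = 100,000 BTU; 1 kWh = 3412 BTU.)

Heat load = 89.7 × 10⁶ BTU = 89,700,000 BTU
Gas: input = 89,700,000 / 0.918 = 97,712,418 BTU = 977.1 therm → 977.1 × $2.27 = $2,218.07
Heat pump: 89,700,000 BTU / 3412 = 26,290 kWh heat; / 2.59 = 10,150 kWh in → × $0.358 = $3,633.85
Difference = |$2,218.07 − $3,633.85| = $1,415.78

$1415.78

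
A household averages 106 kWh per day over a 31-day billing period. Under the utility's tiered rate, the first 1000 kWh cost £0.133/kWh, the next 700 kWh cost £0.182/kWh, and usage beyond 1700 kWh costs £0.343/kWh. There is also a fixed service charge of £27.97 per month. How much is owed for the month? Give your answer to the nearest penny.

Usage = 106 kWh/day × 31 days = 3286 kWh
First 1000 kWh × £0.133 = £133.00
Next 700 kWh × £0.182 = £127.40
Remaining 1586 kWh × £0.343 = £544.00
Energy charge = £804.40; + service £27.97 = £832.37

£832.37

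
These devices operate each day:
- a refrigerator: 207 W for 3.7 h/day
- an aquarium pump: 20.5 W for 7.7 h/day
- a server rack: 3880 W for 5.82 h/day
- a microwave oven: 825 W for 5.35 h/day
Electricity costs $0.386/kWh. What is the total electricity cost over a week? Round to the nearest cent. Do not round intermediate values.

$75.44

refrigerator: 207 W × 3.7 h × 7 d = 5,361 Wh = 5.361 kWh
aquarium pump: 20.5 W × 7.7 h × 7 d = 1,105 Wh = 1.105 kWh
server rack: 3880 W × 5.82 h × 7 d = 158,071 Wh = 158.1 kWh
microwave oven: 825 W × 5.35 h × 7 d = 30,896 Wh = 30.9 kWh
Total energy = 5.361 + 1.105 + 158.1 + 30.9 = 195.4 kWh
Cost = 195.4 kWh × $0.386 = $75.44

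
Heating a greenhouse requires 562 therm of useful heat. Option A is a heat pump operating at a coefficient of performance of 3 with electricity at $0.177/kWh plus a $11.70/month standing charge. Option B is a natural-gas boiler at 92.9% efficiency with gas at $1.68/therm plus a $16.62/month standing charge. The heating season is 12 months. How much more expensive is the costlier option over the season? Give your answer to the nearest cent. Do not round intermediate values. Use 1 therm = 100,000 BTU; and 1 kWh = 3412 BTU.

Heat load = 562 therm × 100,000 = 56,200,000 BTU
Gas: input = 56,200,000 / 0.929 = 60,495,156 BTU = 605 therm → 605 × $1.68 = $1,016.32; + 12 × $16.62 standing = $1,215.76
Heat pump: 56,200,000 BTU / 3412 = 16,470 kWh heat; / 3 = 5,490 kWh in → × $0.177 = $971.81; + 12 × $11.70 standing = $1,112.21
Difference = |$1,215.76 − $1,112.21| = $103.55

$103.55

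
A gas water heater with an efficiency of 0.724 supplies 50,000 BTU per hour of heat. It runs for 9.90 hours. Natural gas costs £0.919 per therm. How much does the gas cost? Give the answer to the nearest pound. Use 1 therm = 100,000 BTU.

Heat delivered = 50,000 BTU/h × 9.90 h = 495,000 BTU
Gas input = 495,000 / 0.724 = 683,702 BTU
= 683,702 / 100,000 = 6.837 therm
Cost = 6.837 × £0.919/therm = £6.28 ≈ £6

£6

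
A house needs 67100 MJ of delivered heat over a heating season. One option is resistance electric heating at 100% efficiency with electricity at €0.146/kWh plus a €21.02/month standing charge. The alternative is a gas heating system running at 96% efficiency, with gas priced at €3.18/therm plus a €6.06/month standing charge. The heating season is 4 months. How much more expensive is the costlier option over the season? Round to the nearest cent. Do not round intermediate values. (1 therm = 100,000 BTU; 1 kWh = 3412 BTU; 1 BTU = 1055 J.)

€674.56

Heat load = 67100 MJ = 67,100,000,000 J / 1055 = 63,601,896 BTU
Gas: input = 63,601,896 / 0.96 = 66,251,975 BTU = 662.5 therm → 662.5 × €3.18 = €2,106.81; + 4 × €6.06 standing = €2,131.05
Electric: 63,601,896 BTU / 3412 = 18,640 kWh → × €0.146 = €2,721.53; + 4 × €21.02 standing = €2,805.61
Difference = |€2,131.05 − €2,805.61| = €674.56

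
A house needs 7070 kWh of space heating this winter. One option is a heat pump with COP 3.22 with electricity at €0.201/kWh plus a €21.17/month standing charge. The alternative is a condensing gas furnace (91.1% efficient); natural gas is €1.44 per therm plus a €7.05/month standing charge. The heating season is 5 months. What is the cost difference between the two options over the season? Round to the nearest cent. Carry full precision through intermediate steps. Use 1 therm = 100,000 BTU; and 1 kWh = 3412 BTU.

Heat load = 7070 kWh × 3412 = 24,122,840 BTU
Gas: input = 24,122,840 / 0.911 = 26,479,517 BTU = 264.8 therm → 264.8 × €1.44 = €381.31; + 5 × €7.05 standing = €416.56
Heat pump: 24,122,840 BTU / 3412 = 7,070 kWh heat; / 3.22 = 2,196 kWh in → × €0.201 = €441.33; + 5 × €21.17 standing = €547.18
Difference = |€416.56 − €547.18| = €130.62

€130.62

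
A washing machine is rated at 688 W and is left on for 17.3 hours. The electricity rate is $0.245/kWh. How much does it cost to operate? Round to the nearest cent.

$2.92

Energy = 688 W × 17.3 h = 11,902 Wh = 11.9 kWh
Cost = 11.9 kWh × $0.245/kWh = $2.92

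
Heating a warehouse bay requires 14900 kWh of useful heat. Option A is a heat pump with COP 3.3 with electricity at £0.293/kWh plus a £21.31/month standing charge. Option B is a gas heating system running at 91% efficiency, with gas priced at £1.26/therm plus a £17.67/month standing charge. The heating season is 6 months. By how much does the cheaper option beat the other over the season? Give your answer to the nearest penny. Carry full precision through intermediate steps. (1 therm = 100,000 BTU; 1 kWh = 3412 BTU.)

Heat load = 14900 kWh × 3412 = 50,838,800 BTU
Gas: input = 50,838,800 / 0.91 = 55,866,813 BTU = 558.7 therm → 558.7 × £1.26 = £703.92; + 6 × £17.67 standing = £809.94
Heat pump: 50,838,800 BTU / 3412 = 14,900 kWh heat; / 3.3 = 4,515 kWh in → × £0.293 = £1,322.94; + 6 × £21.31 standing = £1,450.80
Difference = |£809.94 − £1,450.80| = £640.86

£640.86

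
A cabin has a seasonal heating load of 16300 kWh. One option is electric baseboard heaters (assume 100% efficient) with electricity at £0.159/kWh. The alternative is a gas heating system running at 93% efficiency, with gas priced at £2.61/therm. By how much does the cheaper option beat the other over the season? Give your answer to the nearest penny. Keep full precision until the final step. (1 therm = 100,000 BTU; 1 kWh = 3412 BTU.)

£1030.88

Heat load = 16300 kWh × 3412 = 55,615,600 BTU
Gas: input = 55,615,600 / 0.930 = 59,801,720 BTU = 598 therm → 598 × £2.61 = £1,560.82
Electric: 55,615,600 BTU / 3412 = 16,300 kWh → × £0.159 = £2,591.70
Difference = |£1,560.82 − £2,591.70| = £1,030.88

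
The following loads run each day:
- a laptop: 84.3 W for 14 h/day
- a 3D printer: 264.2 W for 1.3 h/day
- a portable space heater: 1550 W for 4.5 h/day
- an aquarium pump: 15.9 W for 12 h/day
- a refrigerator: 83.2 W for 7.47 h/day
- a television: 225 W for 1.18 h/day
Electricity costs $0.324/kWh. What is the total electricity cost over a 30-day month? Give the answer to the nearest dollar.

$93

laptop: 84.3 W × 14 h × 30 d = 35,406 Wh = 35.41 kWh
3D printer: 264.2 W × 1.3 h × 30 d = 10,304 Wh = 10.3 kWh
portable space heater: 1550 W × 4.5 h × 30 d = 209,250 Wh = 209.2 kWh
aquarium pump: 15.9 W × 12 h × 30 d = 5,724 Wh = 5.724 kWh
refrigerator: 83.2 W × 7.47 h × 30 d = 18,645 Wh = 18.65 kWh
television: 225 W × 1.18 h × 30 d = 7,965 Wh = 7.965 kWh
Total energy = 35.41 + 10.3 + 209.2 + 5.724 + 18.65 + 7.965 = 287.3 kWh
Cost = 287.3 kWh × $0.324 = $93.08 ≈ $93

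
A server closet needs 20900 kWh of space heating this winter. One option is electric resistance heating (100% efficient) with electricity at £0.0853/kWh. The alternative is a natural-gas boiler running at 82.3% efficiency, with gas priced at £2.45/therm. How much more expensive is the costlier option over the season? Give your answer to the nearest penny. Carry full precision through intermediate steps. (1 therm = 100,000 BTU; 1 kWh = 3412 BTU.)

£340.09

Heat load = 20900 kWh × 3412 = 71,310,800 BTU
Gas: input = 71,310,800 / 0.823 = 86,647,388 BTU = 866.5 therm → 866.5 × £2.45 = £2,122.86
Electric: 71,310,800 BTU / 3412 = 20,900 kWh → × £0.0853 = £1,782.77
Difference = |£2,122.86 − £1,782.77| = £340.09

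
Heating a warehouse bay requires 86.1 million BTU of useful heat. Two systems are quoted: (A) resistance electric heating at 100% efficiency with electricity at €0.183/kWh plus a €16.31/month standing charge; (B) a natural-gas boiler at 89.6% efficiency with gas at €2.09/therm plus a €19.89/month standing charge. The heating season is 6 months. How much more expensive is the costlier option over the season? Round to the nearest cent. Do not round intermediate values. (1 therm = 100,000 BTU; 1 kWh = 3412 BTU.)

Heat load = 86.1 × 10⁶ BTU = 86,100,000 BTU
Gas: input = 86,100,000 / 0.896 = 96,093,750 BTU = 960.9 therm → 960.9 × €2.09 = €2,008.36; + 6 × €19.89 standing = €2,127.70
Electric: 86,100,000 BTU / 3412 = 25,230 kWh → × €0.183 = €4,617.91; + 6 × €16.31 standing = €4,715.77
Difference = |€2,127.70 − €4,715.77| = €2,588.07

€2588.07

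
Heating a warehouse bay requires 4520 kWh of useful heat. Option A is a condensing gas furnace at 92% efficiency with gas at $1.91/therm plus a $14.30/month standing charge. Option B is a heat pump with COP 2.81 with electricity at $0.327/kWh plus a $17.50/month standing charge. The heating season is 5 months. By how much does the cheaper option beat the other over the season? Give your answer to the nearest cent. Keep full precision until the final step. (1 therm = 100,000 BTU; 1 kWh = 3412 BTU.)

$221.81

Heat load = 4520 kWh × 3412 = 15,422,240 BTU
Gas: input = 15,422,240 / 0.92 = 16,763,304 BTU = 167.6 therm → 167.6 × $1.91 = $320.18; + 5 × $14.30 standing = $391.68
Heat pump: 15,422,240 BTU / 3412 = 4,520 kWh heat; / 2.81 = 1,609 kWh in → × $0.327 = $525.99; + 5 × $17.50 standing = $613.49
Difference = |$391.68 − $613.49| = $221.81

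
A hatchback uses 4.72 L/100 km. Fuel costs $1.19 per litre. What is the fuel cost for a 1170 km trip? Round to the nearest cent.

Fuel = 4.72 L/100 km × 1170 km / 100 = 55.22 L
Cost = 55.22 L × $1.19/L = $65.72

$65.72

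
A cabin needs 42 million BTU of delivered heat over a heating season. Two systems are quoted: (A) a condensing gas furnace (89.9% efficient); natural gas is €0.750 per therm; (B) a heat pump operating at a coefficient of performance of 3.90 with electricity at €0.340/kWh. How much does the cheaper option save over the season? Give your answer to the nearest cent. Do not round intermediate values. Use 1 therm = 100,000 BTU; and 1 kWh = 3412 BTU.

Heat load = 42 × 10⁶ BTU = 42,000,000 BTU
Gas: input = 42,000,000 / 0.899 = 46,718,576 BTU = 467.2 therm → 467.2 × €0.750 = €350.39
Heat pump: 42,000,000 BTU / 3412 = 12,310 kWh heat; / 3.90 = 3,156 kWh in → × €0.340 = €1,073.14
Difference = |€350.39 − €1,073.14| = €722.75

€722.75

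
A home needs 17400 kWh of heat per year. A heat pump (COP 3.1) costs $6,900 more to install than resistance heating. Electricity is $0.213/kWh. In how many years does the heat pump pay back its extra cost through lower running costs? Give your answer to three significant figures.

Resistance: 17400 kWh × $0.213 = $3,706.20/yr
Heat pump: 17400 / 3.1 = 5613 kWh in → × $0.213 = $1,195.55/yr
Annual savings = $2,510.65
Payback = $6,900 / $2,510.65 = 2.75 years

2.75 years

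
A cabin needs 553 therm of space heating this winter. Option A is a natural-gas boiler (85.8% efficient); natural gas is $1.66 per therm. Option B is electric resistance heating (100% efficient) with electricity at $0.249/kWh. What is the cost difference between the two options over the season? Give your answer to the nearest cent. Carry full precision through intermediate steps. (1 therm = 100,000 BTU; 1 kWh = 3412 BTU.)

Heat load = 553 therm × 100,000 = 55,300,000 BTU
Gas: input = 55,300,000 / 0.858 = 64,452,214 BTU = 644.5 therm → 644.5 × $1.66 = $1,069.91
Electric: 55,300,000 BTU / 3412 = 16,210 kWh → × $0.249 = $4,035.67
Difference = |$1,069.91 − $4,035.67| = $2,965.76

$2965.76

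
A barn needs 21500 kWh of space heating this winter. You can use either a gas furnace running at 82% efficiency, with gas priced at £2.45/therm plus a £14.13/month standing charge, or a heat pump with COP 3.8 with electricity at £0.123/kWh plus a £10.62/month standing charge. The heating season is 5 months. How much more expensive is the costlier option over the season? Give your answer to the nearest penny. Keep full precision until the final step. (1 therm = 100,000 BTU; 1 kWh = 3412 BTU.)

Heat load = 21500 kWh × 3412 = 73,358,000 BTU
Gas: input = 73,358,000 / 0.82 = 89,460,976 BTU = 894.6 therm → 894.6 × £2.45 = £2,191.79; + 5 × £14.13 standing = £2,262.44
Heat pump: 73,358,000 BTU / 3412 = 21,500 kWh heat; / 3.8 = 5,658 kWh in → × £0.123 = £695.92; + 5 × £10.62 standing = £749.02
Difference = |£2,262.44 − £749.02| = £1,513.42

£1513.42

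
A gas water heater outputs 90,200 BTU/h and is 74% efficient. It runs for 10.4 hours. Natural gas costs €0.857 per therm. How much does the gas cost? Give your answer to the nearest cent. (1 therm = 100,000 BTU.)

Heat delivered = 90,200 BTU/h × 10.4 h = 938,080 BTU
Gas input = 938,080 / 0.74 = 1,267,676 BTU
= 1,267,676 / 100,000 = 12.68 therm
Cost = 12.68 × €0.857/therm = €10.86

€10.86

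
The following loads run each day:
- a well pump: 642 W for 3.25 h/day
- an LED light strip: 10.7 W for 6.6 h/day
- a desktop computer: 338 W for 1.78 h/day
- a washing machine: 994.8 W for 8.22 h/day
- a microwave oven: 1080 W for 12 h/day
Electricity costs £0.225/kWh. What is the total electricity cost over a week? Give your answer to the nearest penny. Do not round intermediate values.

£37.64

well pump: 642 W × 3.25 h × 7 d = 14,606 Wh = 14.61 kWh
LED light strip: 10.7 W × 6.6 h × 7 d = 494 Wh = 0.4943 kWh
desktop computer: 338 W × 1.78 h × 7 d = 4,211 Wh = 4.211 kWh
washing machine: 994.8 W × 8.22 h × 7 d = 57,241 Wh = 57.24 kWh
microwave oven: 1080 W × 12 h × 7 d = 90,720 Wh = 90.72 kWh
Total energy = 14.61 + 0.4943 + 4.211 + 57.24 + 90.72 = 167.3 kWh
Cost = 167.3 kWh × £0.225 = £37.64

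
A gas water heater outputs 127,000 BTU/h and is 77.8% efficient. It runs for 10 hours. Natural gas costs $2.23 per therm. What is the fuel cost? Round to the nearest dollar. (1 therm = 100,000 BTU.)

$36

Heat delivered = 127,000 BTU/h × 10 h = 1,270,000 BTU
Gas input = 1,270,000 / 0.778 = 1,632,391 BTU
= 1,632,391 / 100,000 = 16.32 therm
Cost = 16.32 × $2.23/therm = $36.40 ≈ $36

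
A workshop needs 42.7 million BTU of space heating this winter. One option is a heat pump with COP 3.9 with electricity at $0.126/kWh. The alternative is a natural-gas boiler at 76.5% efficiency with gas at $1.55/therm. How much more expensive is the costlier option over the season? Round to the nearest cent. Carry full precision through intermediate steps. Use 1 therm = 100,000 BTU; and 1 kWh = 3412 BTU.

Heat load = 42.7 × 10⁶ BTU = 42,700,000 BTU
Gas: input = 42,700,000 / 0.765 = 55,816,993 BTU = 558.2 therm → 558.2 × $1.55 = $865.16
Heat pump: 42,700,000 BTU / 3412 = 12,510 kWh heat; / 3.9 = 3,209 kWh in → × $0.126 = $404.32
Difference = |$865.16 − $404.32| = $460.84

$460.84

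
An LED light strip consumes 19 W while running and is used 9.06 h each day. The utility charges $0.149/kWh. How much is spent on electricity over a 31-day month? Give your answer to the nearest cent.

$0.80

Energy = 19 W × 9.06 h/day × 31 days = 5,336 Wh = 5.336 kWh
Cost = 5.336 kWh × $0.149/kWh = $0.80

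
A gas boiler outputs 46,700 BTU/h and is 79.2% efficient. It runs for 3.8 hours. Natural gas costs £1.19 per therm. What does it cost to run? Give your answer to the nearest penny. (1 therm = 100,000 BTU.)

£2.67

Heat delivered = 46,700 BTU/h × 3.8 h = 177,460 BTU
Gas input = 177,460 / 0.792 = 224,066 BTU
= 224,066 / 100,000 = 2.241 therm
Cost = 2.241 × £1.19/therm = £2.67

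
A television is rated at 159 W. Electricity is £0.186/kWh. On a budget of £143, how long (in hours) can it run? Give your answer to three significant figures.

Energy budget = £143 / £0.186 per kWh = 768.8 kWh = 768,817 Wh
Runtime = 768,817 Wh / 159 W = 4,835 h

4840 h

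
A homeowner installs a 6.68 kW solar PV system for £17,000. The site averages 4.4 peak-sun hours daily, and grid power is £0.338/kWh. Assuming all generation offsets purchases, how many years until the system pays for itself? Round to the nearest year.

5 years

Daily generation = 6.68 kW × 4.4 h = 29.39 kWh
Annual generation = 29.39 × 365 = 10728 kWh
Annual savings = 10728 × £0.338 = £3,626.09
Payback = £17,000 / £3,626.09 = 4.69 years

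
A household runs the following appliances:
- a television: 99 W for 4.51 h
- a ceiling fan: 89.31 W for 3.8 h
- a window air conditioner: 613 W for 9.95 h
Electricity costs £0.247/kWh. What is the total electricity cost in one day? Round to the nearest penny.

television: 99 W × 4.51 h = 446 Wh = 0.4465 kWh
ceiling fan: 89.31 W × 3.8 h = 339 Wh = 0.3394 kWh
window air conditioner: 613 W × 9.95 h = 6,099 Wh = 6.099 kWh
Total energy = 0.4465 + 0.3394 + 6.099 = 6.885 kWh
Cost = 6.885 kWh × £0.247 = £1.70

£1.70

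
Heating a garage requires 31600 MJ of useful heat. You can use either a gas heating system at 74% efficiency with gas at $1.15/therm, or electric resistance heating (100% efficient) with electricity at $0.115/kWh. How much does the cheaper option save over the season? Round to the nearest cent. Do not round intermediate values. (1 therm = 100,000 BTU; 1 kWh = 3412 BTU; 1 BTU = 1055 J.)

$544.06

Heat load = 31600 MJ = 31,600,000,000 J / 1055 = 29,952,607 BTU
Gas: input = 29,952,607 / 0.740 = 40,476,495 BTU = 404.8 therm → 404.8 × $1.15 = $465.48
Electric: 29,952,607 BTU / 3412 = 8,779 kWh → × $0.115 = $1,009.54
Difference = |$465.48 − $1,009.54| = $544.06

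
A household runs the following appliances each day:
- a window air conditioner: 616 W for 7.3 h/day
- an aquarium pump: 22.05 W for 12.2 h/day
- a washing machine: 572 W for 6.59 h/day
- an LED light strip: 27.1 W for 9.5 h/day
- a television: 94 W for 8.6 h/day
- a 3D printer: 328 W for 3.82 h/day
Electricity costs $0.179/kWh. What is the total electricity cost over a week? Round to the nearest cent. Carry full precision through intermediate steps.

window air conditioner: 616 W × 7.3 h × 7 d = 31,478 Wh = 31.48 kWh
aquarium pump: 22.05 W × 12.2 h × 7 d = 1,883 Wh = 1.883 kWh
washing machine: 572 W × 6.59 h × 7 d = 26,386 Wh = 26.39 kWh
LED light strip: 27.1 W × 9.5 h × 7 d = 1,802 Wh = 1.802 kWh
television: 94 W × 8.6 h × 7 d = 5,659 Wh = 5.659 kWh
3D printer: 328 W × 3.82 h × 7 d = 8,771 Wh = 8.771 kWh
Total energy = 31.48 + 1.883 + 26.39 + 1.802 + 5.659 + 8.771 = 75.98 kWh
Cost = 75.98 kWh × $0.179 = $13.60

$13.60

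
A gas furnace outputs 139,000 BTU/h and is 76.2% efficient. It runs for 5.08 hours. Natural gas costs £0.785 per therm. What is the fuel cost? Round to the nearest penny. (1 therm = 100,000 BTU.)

Heat delivered = 139,000 BTU/h × 5.08 h = 706,120 BTU
Gas input = 706,120 / 0.762 = 926,667 BTU
= 926,667 / 100,000 = 9.267 therm
Cost = 9.267 × £0.785/therm = £7.27

£7.27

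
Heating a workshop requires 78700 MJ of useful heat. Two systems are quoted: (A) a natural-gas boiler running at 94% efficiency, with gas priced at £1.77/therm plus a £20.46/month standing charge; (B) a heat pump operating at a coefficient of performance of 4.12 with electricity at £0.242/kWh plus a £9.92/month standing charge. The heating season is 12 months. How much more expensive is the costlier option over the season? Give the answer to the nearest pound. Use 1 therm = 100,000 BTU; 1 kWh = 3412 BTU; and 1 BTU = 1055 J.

£247

Heat load = 78700 MJ = 78,700,000,000 J / 1055 = 74,597,156 BTU
Gas: input = 74,597,156 / 0.94 = 79,358,677 BTU = 793.6 therm → 793.6 × £1.77 = £1,404.65; + 12 × £20.46 standing = £1,650.17
Heat pump: 74,597,156 BTU / 3412 = 21,860 kWh heat; / 4.12 = 5,307 kWh in → × £0.242 = £1,284.20; + 12 × £9.92 standing = £1,403.24
Difference = |£1,650.17 − £1,403.24| = £246.93 ≈ £247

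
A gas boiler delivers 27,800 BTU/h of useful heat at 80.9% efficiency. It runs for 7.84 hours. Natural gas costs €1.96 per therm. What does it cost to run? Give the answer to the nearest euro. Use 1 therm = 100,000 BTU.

Heat delivered = 27,800 BTU/h × 7.84 h = 217,952 BTU
Gas input = 217,952 / 0.809 = 269,409 BTU
= 269,409 / 100,000 = 2.694 therm
Cost = 2.694 × €1.96/therm = €5.28 ≈ €5

€5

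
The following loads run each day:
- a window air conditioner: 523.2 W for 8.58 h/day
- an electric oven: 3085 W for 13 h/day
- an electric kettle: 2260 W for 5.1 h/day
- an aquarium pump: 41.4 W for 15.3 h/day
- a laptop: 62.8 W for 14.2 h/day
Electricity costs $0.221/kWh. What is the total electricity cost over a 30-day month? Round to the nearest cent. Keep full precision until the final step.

window air conditioner: 523.2 W × 8.58 h × 30 d = 134,672 Wh = 134.7 kWh
electric oven: 3085 W × 13 h × 30 d = 1,203,150 Wh = 1,203 kWh
electric kettle: 2260 W × 5.1 h × 30 d = 345,780 Wh = 345.8 kWh
aquarium pump: 41.4 W × 15.3 h × 30 d = 19,003 Wh = 19 kWh
laptop: 62.8 W × 14.2 h × 30 d = 26,753 Wh = 26.75 kWh
Total energy = 134.7 + 1,203 + 345.8 + 19 + 26.75 = 1,729 kWh
Cost = 1,729 kWh × $0.221 = $382.19

$382.19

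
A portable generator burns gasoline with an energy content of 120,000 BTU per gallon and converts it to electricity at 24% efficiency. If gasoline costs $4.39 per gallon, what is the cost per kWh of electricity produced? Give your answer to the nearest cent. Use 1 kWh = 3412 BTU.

Electrical output per gallon = 120,000 BTU × 0.24 / 3412 BTU/kWh = 8.441 kWh
Cost per kWh = $4.39 / 8.441 kWh = $0.520

$0.52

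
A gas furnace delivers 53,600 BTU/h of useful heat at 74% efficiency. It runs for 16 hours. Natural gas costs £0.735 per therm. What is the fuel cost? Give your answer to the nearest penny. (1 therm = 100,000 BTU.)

Heat delivered = 53,600 BTU/h × 16 h = 857,600 BTU
Gas input = 857,600 / 0.74 = 1,158,919 BTU
= 1,158,919 / 100,000 = 11.59 therm
Cost = 11.59 × £0.735/therm = £8.52

£8.52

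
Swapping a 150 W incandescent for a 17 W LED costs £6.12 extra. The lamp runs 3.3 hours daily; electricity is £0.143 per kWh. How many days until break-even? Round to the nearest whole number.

Power saved = 150 − 17 = 133 W
Daily energy saved = 133 W × 3.3 h = 438.9 Wh = 0.4389 kWh
Daily savings = 0.4389 × £0.143 = £0.0628
Payback = £6.12 / £0.0628 per day = 97.51 days

98 days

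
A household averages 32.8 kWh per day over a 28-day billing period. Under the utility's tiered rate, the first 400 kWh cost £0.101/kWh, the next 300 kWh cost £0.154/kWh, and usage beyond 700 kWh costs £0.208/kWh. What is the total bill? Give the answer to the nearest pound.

£132

Usage = 32.8 kWh/day × 28 days = 918.4 kWh
First 400 kWh × £0.101 = £40.40
Next 300 kWh × £0.154 = £46.20
Remaining 218.4 kWh × £0.208 = £45.43
Total = £132.03 ≈ £132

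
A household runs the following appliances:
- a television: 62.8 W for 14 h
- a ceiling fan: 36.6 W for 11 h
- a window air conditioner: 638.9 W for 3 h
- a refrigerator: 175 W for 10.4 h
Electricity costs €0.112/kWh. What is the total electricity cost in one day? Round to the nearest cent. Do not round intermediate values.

television: 62.8 W × 14 h = 879 Wh = 0.8792 kWh
ceiling fan: 36.6 W × 11 h = 403 Wh = 0.4026 kWh
window air conditioner: 638.9 W × 3 h = 1,917 Wh = 1.917 kWh
refrigerator: 175 W × 10.4 h = 1,820 Wh = 1.82 kWh
Total energy = 0.8792 + 0.4026 + 1.917 + 1.82 = 5.018 kWh
Cost = 5.018 kWh × €0.112 = €0.56

€0.56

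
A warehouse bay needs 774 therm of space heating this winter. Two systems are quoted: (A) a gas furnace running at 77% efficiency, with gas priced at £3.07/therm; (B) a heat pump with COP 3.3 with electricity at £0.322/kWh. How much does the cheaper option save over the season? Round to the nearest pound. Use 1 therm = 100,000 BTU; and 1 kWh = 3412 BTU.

£872

Heat load = 774 therm × 100,000 = 77,400,000 BTU
Gas: input = 77,400,000 / 0.77 = 100,519,481 BTU = 1,005 therm → 1,005 × £3.07 = £3,085.95
Heat pump: 77,400,000 BTU / 3412 = 22,680 kWh heat; / 3.3 = 6,874 kWh in → × £0.322 = £2,213.47
Difference = |£3,085.95 − £2,213.47| = £872.48 ≈ £872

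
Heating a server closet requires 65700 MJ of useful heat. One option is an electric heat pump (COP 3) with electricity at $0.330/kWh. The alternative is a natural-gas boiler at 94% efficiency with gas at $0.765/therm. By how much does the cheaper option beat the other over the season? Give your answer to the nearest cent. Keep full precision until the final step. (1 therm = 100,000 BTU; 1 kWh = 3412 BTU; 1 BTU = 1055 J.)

Heat load = 65700 MJ = 65,700,000,000 J / 1055 = 62,274,882 BTU
Gas: input = 62,274,882 / 0.94 = 66,249,874 BTU = 662.5 therm → 662.5 × $0.765 = $506.81
Heat pump: 62,274,882 BTU / 3412 = 18,250 kWh heat; / 3 = 6,084 kWh in → × $0.330 = $2,007.69
Difference = |$506.81 − $2,007.69| = $1,500.88

$1500.88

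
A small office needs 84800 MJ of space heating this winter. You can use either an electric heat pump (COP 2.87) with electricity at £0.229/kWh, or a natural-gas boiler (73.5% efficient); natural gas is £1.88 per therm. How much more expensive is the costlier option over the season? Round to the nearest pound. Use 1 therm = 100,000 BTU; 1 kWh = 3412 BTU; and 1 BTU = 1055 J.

£176

Heat load = 84800 MJ = 84,800,000,000 J / 1055 = 80,379,147 BTU
Gas: input = 80,379,147 / 0.735 = 109,359,384 BTU = 1,094 therm → 1,094 × £1.88 = £2,055.96
Heat pump: 80,379,147 BTU / 3412 = 23,560 kWh heat; / 2.87 = 8,208 kWh in → × £0.229 = £1,879.70
Difference = |£2,055.96 − £1,879.70| = £176.26 ≈ £176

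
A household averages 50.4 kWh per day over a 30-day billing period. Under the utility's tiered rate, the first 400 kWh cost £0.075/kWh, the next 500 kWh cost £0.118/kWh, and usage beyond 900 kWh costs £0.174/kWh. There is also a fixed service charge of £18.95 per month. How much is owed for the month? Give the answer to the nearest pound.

Usage = 50.4 kWh/day × 30 days = 1512 kWh
First 400 kWh × £0.075 = £30.00
Next 500 kWh × £0.118 = £59.00
Remaining 612 kWh × £0.174 = £106.49
Energy charge = £195.49; + service £18.95 = £214.44 ≈ £214

£214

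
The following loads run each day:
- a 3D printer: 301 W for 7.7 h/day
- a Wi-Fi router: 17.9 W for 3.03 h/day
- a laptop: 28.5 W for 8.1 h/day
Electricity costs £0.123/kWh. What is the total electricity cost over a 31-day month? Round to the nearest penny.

3D printer: 301 W × 7.7 h × 31 d = 71,849 Wh = 71.85 kWh
Wi-Fi router: 17.9 W × 3.03 h × 31 d = 1,681 Wh = 1.681 kWh
laptop: 28.5 W × 8.1 h × 31 d = 7,156 Wh = 7.156 kWh
Total energy = 71.85 + 1.681 + 7.156 = 80.69 kWh
Cost = 80.69 kWh × £0.123 = £9.92

£9.92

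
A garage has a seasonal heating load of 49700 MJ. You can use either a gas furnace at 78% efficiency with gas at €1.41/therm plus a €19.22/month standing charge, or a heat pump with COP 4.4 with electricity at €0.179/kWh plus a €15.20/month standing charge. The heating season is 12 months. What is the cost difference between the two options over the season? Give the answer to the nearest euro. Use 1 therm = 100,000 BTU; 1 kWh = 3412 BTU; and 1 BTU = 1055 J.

€338

Heat load = 49700 MJ = 49,700,000,000 J / 1055 = 47,109,005 BTU
Gas: input = 47,109,005 / 0.78 = 60,396,160 BTU = 604 therm → 604 × €1.41 = €851.59; + 12 × €19.22 standing = €1,082.23
Heat pump: 47,109,005 BTU / 3412 = 13,810 kWh heat; / 4.4 = 3,138 kWh in → × €0.179 = €561.69; + 12 × €15.20 standing = €744.09
Difference = |€1,082.23 − €744.09| = €338.14 ≈ €338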